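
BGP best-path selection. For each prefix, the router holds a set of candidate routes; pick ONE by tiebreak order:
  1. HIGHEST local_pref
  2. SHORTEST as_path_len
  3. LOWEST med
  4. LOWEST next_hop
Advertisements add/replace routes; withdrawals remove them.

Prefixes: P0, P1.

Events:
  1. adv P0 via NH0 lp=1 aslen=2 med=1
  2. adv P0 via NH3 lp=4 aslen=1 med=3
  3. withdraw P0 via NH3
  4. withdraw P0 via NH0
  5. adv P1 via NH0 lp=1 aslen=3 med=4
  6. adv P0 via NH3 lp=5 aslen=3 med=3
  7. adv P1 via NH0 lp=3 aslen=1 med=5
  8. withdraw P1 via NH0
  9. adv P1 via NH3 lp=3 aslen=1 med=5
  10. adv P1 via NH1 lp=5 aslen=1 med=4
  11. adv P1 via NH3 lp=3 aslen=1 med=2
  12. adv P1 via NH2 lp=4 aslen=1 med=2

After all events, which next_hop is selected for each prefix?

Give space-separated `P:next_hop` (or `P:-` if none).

Op 1: best P0=NH0 P1=-
Op 2: best P0=NH3 P1=-
Op 3: best P0=NH0 P1=-
Op 4: best P0=- P1=-
Op 5: best P0=- P1=NH0
Op 6: best P0=NH3 P1=NH0
Op 7: best P0=NH3 P1=NH0
Op 8: best P0=NH3 P1=-
Op 9: best P0=NH3 P1=NH3
Op 10: best P0=NH3 P1=NH1
Op 11: best P0=NH3 P1=NH1
Op 12: best P0=NH3 P1=NH1

Answer: P0:NH3 P1:NH1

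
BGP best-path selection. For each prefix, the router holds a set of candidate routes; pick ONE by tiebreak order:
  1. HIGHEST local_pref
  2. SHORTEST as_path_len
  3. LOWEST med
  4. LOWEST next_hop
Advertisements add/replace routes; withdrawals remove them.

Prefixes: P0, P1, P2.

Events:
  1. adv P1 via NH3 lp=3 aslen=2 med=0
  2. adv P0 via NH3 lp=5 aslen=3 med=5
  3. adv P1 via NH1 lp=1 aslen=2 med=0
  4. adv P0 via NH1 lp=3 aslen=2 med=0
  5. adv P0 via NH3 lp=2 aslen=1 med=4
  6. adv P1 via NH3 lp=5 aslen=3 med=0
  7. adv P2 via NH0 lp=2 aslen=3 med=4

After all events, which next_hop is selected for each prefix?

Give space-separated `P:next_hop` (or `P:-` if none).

Op 1: best P0=- P1=NH3 P2=-
Op 2: best P0=NH3 P1=NH3 P2=-
Op 3: best P0=NH3 P1=NH3 P2=-
Op 4: best P0=NH3 P1=NH3 P2=-
Op 5: best P0=NH1 P1=NH3 P2=-
Op 6: best P0=NH1 P1=NH3 P2=-
Op 7: best P0=NH1 P1=NH3 P2=NH0

Answer: P0:NH1 P1:NH3 P2:NH0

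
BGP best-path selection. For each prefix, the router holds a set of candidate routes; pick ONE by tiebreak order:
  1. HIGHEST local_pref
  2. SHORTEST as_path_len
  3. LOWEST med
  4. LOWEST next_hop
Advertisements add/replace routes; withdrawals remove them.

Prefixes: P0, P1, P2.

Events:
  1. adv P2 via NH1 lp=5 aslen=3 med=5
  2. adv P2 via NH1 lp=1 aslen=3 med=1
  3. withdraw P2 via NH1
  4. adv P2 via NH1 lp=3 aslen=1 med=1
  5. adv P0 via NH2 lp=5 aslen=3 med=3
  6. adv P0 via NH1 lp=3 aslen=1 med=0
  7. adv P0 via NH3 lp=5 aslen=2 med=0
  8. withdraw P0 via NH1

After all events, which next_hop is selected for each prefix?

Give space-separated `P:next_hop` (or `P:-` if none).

Answer: P0:NH3 P1:- P2:NH1

Derivation:
Op 1: best P0=- P1=- P2=NH1
Op 2: best P0=- P1=- P2=NH1
Op 3: best P0=- P1=- P2=-
Op 4: best P0=- P1=- P2=NH1
Op 5: best P0=NH2 P1=- P2=NH1
Op 6: best P0=NH2 P1=- P2=NH1
Op 7: best P0=NH3 P1=- P2=NH1
Op 8: best P0=NH3 P1=- P2=NH1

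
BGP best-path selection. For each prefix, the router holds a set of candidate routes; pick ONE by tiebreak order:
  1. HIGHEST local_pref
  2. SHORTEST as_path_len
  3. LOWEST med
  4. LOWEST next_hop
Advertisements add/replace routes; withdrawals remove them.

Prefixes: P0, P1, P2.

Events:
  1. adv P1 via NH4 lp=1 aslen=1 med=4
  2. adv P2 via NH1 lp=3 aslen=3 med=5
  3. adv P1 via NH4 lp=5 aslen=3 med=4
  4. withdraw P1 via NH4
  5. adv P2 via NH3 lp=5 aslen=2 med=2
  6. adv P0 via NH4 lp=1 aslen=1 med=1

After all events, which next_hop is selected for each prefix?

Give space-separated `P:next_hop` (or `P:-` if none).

Answer: P0:NH4 P1:- P2:NH3

Derivation:
Op 1: best P0=- P1=NH4 P2=-
Op 2: best P0=- P1=NH4 P2=NH1
Op 3: best P0=- P1=NH4 P2=NH1
Op 4: best P0=- P1=- P2=NH1
Op 5: best P0=- P1=- P2=NH3
Op 6: best P0=NH4 P1=- P2=NH3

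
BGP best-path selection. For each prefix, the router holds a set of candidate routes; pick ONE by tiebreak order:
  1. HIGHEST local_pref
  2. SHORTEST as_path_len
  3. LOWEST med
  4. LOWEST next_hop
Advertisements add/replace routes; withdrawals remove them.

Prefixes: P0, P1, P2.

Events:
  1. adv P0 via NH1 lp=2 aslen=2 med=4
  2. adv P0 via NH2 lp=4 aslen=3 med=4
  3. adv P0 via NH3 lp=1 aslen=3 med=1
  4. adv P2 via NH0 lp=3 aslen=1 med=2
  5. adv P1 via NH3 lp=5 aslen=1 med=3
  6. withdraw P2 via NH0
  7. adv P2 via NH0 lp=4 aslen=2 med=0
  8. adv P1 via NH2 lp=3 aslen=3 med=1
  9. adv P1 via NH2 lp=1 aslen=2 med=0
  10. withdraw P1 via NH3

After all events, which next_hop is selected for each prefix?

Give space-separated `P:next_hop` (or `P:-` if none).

Op 1: best P0=NH1 P1=- P2=-
Op 2: best P0=NH2 P1=- P2=-
Op 3: best P0=NH2 P1=- P2=-
Op 4: best P0=NH2 P1=- P2=NH0
Op 5: best P0=NH2 P1=NH3 P2=NH0
Op 6: best P0=NH2 P1=NH3 P2=-
Op 7: best P0=NH2 P1=NH3 P2=NH0
Op 8: best P0=NH2 P1=NH3 P2=NH0
Op 9: best P0=NH2 P1=NH3 P2=NH0
Op 10: best P0=NH2 P1=NH2 P2=NH0

Answer: P0:NH2 P1:NH2 P2:NH0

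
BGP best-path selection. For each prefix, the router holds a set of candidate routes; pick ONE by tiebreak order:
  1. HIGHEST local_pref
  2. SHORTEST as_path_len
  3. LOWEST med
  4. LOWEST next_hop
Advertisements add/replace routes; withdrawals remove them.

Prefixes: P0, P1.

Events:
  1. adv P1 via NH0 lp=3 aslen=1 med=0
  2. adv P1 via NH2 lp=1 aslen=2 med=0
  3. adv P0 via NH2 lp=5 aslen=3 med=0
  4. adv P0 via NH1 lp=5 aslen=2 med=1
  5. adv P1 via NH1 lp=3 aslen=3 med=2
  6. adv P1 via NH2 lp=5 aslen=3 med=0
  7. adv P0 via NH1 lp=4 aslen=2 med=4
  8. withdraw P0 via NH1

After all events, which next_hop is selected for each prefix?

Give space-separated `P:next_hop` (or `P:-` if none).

Op 1: best P0=- P1=NH0
Op 2: best P0=- P1=NH0
Op 3: best P0=NH2 P1=NH0
Op 4: best P0=NH1 P1=NH0
Op 5: best P0=NH1 P1=NH0
Op 6: best P0=NH1 P1=NH2
Op 7: best P0=NH2 P1=NH2
Op 8: best P0=NH2 P1=NH2

Answer: P0:NH2 P1:NH2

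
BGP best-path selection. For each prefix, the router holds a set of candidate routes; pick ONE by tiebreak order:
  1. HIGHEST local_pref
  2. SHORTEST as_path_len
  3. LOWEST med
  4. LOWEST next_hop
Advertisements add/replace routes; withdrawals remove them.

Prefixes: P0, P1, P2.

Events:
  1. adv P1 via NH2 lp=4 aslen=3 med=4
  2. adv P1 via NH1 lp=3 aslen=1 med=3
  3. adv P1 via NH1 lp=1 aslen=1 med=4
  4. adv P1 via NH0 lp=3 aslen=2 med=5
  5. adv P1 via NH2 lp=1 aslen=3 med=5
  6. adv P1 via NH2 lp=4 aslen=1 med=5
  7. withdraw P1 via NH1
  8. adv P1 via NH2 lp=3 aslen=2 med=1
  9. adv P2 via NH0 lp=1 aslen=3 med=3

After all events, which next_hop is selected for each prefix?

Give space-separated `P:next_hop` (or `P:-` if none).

Answer: P0:- P1:NH2 P2:NH0

Derivation:
Op 1: best P0=- P1=NH2 P2=-
Op 2: best P0=- P1=NH2 P2=-
Op 3: best P0=- P1=NH2 P2=-
Op 4: best P0=- P1=NH2 P2=-
Op 5: best P0=- P1=NH0 P2=-
Op 6: best P0=- P1=NH2 P2=-
Op 7: best P0=- P1=NH2 P2=-
Op 8: best P0=- P1=NH2 P2=-
Op 9: best P0=- P1=NH2 P2=NH0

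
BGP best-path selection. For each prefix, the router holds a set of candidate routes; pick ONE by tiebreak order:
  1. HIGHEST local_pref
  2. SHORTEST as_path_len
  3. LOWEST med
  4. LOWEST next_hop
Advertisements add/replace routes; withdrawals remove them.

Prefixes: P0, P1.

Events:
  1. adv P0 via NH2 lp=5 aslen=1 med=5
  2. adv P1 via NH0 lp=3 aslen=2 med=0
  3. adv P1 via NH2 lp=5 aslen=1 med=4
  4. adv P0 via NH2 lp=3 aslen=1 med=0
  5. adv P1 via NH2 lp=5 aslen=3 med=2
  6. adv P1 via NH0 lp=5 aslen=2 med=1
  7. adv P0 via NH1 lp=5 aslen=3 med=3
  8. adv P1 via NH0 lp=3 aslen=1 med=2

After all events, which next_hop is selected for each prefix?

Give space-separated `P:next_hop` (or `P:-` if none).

Answer: P0:NH1 P1:NH2

Derivation:
Op 1: best P0=NH2 P1=-
Op 2: best P0=NH2 P1=NH0
Op 3: best P0=NH2 P1=NH2
Op 4: best P0=NH2 P1=NH2
Op 5: best P0=NH2 P1=NH2
Op 6: best P0=NH2 P1=NH0
Op 7: best P0=NH1 P1=NH0
Op 8: best P0=NH1 P1=NH2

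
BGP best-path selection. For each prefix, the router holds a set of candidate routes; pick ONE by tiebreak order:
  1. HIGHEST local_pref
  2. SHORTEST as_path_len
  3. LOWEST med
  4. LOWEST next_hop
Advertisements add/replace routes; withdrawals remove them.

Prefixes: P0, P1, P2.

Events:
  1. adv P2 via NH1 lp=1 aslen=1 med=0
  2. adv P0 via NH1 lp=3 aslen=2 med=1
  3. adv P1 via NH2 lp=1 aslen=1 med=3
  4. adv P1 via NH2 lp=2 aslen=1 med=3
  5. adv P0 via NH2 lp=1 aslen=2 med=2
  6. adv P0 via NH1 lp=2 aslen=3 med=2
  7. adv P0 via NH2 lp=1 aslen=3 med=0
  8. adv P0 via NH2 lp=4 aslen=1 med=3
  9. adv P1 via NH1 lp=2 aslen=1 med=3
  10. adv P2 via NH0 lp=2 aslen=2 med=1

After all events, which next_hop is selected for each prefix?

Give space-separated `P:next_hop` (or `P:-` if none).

Answer: P0:NH2 P1:NH1 P2:NH0

Derivation:
Op 1: best P0=- P1=- P2=NH1
Op 2: best P0=NH1 P1=- P2=NH1
Op 3: best P0=NH1 P1=NH2 P2=NH1
Op 4: best P0=NH1 P1=NH2 P2=NH1
Op 5: best P0=NH1 P1=NH2 P2=NH1
Op 6: best P0=NH1 P1=NH2 P2=NH1
Op 7: best P0=NH1 P1=NH2 P2=NH1
Op 8: best P0=NH2 P1=NH2 P2=NH1
Op 9: best P0=NH2 P1=NH1 P2=NH1
Op 10: best P0=NH2 P1=NH1 P2=NH0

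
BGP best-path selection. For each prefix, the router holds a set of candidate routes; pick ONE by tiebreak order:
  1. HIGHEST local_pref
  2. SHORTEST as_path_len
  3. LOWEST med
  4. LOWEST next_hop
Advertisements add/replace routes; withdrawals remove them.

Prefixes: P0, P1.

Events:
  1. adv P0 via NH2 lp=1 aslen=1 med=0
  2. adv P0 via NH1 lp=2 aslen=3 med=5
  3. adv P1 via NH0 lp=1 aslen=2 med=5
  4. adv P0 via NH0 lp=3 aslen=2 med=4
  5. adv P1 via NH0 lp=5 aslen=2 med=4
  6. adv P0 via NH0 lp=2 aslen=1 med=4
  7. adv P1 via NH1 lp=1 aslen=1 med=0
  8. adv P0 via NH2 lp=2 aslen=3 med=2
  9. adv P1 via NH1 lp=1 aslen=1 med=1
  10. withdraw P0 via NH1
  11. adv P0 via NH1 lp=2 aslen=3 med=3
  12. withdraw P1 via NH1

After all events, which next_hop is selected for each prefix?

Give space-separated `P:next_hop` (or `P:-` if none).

Op 1: best P0=NH2 P1=-
Op 2: best P0=NH1 P1=-
Op 3: best P0=NH1 P1=NH0
Op 4: best P0=NH0 P1=NH0
Op 5: best P0=NH0 P1=NH0
Op 6: best P0=NH0 P1=NH0
Op 7: best P0=NH0 P1=NH0
Op 8: best P0=NH0 P1=NH0
Op 9: best P0=NH0 P1=NH0
Op 10: best P0=NH0 P1=NH0
Op 11: best P0=NH0 P1=NH0
Op 12: best P0=NH0 P1=NH0

Answer: P0:NH0 P1:NH0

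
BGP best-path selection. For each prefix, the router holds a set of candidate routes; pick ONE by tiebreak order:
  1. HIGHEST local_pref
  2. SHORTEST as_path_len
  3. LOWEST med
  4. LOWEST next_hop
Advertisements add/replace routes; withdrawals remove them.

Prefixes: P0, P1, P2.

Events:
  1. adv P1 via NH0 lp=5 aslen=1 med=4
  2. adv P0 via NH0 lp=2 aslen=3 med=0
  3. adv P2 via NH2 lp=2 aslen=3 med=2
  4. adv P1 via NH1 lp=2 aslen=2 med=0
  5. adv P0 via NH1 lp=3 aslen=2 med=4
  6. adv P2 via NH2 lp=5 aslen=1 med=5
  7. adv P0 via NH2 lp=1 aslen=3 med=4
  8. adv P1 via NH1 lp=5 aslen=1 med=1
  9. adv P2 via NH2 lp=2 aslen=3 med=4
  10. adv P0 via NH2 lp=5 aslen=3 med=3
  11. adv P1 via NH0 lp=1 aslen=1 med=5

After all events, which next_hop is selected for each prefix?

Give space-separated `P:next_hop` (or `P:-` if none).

Answer: P0:NH2 P1:NH1 P2:NH2

Derivation:
Op 1: best P0=- P1=NH0 P2=-
Op 2: best P0=NH0 P1=NH0 P2=-
Op 3: best P0=NH0 P1=NH0 P2=NH2
Op 4: best P0=NH0 P1=NH0 P2=NH2
Op 5: best P0=NH1 P1=NH0 P2=NH2
Op 6: best P0=NH1 P1=NH0 P2=NH2
Op 7: best P0=NH1 P1=NH0 P2=NH2
Op 8: best P0=NH1 P1=NH1 P2=NH2
Op 9: best P0=NH1 P1=NH1 P2=NH2
Op 10: best P0=NH2 P1=NH1 P2=NH2
Op 11: best P0=NH2 P1=NH1 P2=NH2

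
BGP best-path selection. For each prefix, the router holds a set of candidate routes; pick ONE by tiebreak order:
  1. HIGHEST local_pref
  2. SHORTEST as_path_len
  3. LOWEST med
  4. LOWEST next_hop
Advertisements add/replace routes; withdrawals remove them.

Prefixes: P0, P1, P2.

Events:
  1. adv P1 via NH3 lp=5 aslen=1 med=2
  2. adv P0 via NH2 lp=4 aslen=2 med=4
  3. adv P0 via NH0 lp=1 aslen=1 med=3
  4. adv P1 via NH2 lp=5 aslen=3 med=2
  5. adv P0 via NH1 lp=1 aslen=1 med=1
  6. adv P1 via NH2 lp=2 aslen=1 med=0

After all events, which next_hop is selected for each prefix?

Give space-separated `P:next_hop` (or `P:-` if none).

Op 1: best P0=- P1=NH3 P2=-
Op 2: best P0=NH2 P1=NH3 P2=-
Op 3: best P0=NH2 P1=NH3 P2=-
Op 4: best P0=NH2 P1=NH3 P2=-
Op 5: best P0=NH2 P1=NH3 P2=-
Op 6: best P0=NH2 P1=NH3 P2=-

Answer: P0:NH2 P1:NH3 P2:-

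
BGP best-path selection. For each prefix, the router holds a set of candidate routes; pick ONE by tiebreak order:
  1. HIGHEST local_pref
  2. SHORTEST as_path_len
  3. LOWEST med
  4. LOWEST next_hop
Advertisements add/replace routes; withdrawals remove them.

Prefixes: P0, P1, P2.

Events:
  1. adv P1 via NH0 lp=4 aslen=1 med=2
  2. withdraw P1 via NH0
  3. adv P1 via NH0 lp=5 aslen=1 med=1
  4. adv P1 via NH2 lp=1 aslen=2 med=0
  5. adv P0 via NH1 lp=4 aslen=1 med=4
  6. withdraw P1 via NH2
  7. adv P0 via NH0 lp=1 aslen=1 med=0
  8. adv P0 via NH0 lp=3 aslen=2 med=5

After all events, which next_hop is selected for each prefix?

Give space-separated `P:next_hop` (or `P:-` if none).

Answer: P0:NH1 P1:NH0 P2:-

Derivation:
Op 1: best P0=- P1=NH0 P2=-
Op 2: best P0=- P1=- P2=-
Op 3: best P0=- P1=NH0 P2=-
Op 4: best P0=- P1=NH0 P2=-
Op 5: best P0=NH1 P1=NH0 P2=-
Op 6: best P0=NH1 P1=NH0 P2=-
Op 7: best P0=NH1 P1=NH0 P2=-
Op 8: best P0=NH1 P1=NH0 P2=-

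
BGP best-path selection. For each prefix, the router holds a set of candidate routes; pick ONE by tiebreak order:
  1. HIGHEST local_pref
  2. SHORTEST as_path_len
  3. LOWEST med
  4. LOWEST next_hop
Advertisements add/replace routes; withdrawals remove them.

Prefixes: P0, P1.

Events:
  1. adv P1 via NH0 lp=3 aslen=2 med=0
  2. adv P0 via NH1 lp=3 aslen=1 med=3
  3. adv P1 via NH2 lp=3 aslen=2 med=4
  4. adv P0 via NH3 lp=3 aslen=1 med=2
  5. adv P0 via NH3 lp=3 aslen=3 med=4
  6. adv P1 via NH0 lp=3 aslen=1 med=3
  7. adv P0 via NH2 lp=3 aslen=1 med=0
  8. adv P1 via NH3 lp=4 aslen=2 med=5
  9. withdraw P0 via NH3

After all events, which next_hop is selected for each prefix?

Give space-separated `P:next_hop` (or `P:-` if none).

Op 1: best P0=- P1=NH0
Op 2: best P0=NH1 P1=NH0
Op 3: best P0=NH1 P1=NH0
Op 4: best P0=NH3 P1=NH0
Op 5: best P0=NH1 P1=NH0
Op 6: best P0=NH1 P1=NH0
Op 7: best P0=NH2 P1=NH0
Op 8: best P0=NH2 P1=NH3
Op 9: best P0=NH2 P1=NH3

Answer: P0:NH2 P1:NH3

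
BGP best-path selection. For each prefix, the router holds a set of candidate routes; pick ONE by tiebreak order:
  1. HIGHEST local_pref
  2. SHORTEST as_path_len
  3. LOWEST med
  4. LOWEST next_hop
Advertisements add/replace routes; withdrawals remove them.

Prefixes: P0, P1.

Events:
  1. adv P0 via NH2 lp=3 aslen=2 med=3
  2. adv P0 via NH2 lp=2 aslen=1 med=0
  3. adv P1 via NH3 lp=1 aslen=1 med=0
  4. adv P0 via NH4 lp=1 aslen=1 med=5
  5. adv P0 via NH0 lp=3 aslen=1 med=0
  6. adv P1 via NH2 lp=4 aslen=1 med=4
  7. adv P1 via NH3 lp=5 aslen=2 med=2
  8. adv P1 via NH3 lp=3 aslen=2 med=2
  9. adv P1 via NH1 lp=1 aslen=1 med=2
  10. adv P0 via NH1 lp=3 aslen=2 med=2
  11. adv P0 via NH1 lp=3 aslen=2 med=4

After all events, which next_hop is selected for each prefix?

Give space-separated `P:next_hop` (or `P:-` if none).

Op 1: best P0=NH2 P1=-
Op 2: best P0=NH2 P1=-
Op 3: best P0=NH2 P1=NH3
Op 4: best P0=NH2 P1=NH3
Op 5: best P0=NH0 P1=NH3
Op 6: best P0=NH0 P1=NH2
Op 7: best P0=NH0 P1=NH3
Op 8: best P0=NH0 P1=NH2
Op 9: best P0=NH0 P1=NH2
Op 10: best P0=NH0 P1=NH2
Op 11: best P0=NH0 P1=NH2

Answer: P0:NH0 P1:NH2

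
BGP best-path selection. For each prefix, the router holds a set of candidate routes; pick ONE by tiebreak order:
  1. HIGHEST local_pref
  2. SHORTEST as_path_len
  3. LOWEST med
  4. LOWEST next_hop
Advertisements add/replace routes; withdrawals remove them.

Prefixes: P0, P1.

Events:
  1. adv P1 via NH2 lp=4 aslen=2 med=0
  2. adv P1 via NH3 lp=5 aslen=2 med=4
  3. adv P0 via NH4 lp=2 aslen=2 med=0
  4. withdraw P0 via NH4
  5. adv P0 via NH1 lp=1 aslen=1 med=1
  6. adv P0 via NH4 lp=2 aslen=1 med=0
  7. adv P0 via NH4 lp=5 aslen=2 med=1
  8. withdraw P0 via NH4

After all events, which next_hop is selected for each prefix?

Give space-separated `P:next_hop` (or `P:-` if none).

Answer: P0:NH1 P1:NH3

Derivation:
Op 1: best P0=- P1=NH2
Op 2: best P0=- P1=NH3
Op 3: best P0=NH4 P1=NH3
Op 4: best P0=- P1=NH3
Op 5: best P0=NH1 P1=NH3
Op 6: best P0=NH4 P1=NH3
Op 7: best P0=NH4 P1=NH3
Op 8: best P0=NH1 P1=NH3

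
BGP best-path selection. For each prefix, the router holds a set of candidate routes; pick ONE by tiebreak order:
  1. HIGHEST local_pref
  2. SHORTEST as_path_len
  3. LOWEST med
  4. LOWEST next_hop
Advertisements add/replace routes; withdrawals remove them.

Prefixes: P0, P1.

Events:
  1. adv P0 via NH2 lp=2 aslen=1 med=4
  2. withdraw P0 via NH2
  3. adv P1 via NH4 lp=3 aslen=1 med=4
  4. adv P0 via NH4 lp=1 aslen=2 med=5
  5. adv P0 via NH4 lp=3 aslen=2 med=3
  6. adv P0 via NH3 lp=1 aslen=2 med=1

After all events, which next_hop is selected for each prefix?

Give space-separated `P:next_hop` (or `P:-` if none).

Answer: P0:NH4 P1:NH4

Derivation:
Op 1: best P0=NH2 P1=-
Op 2: best P0=- P1=-
Op 3: best P0=- P1=NH4
Op 4: best P0=NH4 P1=NH4
Op 5: best P0=NH4 P1=NH4
Op 6: best P0=NH4 P1=NH4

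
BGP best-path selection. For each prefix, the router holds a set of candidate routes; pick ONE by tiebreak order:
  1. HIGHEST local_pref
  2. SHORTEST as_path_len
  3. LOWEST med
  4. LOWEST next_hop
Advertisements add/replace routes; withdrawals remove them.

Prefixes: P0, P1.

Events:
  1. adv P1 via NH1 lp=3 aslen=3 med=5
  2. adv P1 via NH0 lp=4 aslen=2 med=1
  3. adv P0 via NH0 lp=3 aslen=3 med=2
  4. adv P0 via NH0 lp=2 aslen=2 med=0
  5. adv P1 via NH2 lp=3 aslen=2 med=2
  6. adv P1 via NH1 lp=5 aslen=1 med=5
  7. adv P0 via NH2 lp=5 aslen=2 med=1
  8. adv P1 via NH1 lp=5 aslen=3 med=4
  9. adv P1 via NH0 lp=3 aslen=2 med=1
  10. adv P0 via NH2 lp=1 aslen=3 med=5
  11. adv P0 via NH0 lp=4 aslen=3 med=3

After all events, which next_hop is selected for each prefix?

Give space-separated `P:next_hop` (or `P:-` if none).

Op 1: best P0=- P1=NH1
Op 2: best P0=- P1=NH0
Op 3: best P0=NH0 P1=NH0
Op 4: best P0=NH0 P1=NH0
Op 5: best P0=NH0 P1=NH0
Op 6: best P0=NH0 P1=NH1
Op 7: best P0=NH2 P1=NH1
Op 8: best P0=NH2 P1=NH1
Op 9: best P0=NH2 P1=NH1
Op 10: best P0=NH0 P1=NH1
Op 11: best P0=NH0 P1=NH1

Answer: P0:NH0 P1:NH1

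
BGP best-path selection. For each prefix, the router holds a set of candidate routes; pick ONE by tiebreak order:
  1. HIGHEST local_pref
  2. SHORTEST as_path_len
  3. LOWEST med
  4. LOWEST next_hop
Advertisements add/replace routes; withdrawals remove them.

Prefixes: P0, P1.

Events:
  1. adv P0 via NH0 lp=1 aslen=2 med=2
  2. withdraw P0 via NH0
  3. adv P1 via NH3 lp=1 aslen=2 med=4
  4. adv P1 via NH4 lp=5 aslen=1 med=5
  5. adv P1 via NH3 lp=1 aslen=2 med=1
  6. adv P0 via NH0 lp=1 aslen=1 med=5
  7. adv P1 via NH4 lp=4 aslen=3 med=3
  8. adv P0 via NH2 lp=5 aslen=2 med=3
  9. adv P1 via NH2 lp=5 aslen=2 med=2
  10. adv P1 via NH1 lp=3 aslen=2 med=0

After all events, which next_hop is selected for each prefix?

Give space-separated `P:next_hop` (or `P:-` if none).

Answer: P0:NH2 P1:NH2

Derivation:
Op 1: best P0=NH0 P1=-
Op 2: best P0=- P1=-
Op 3: best P0=- P1=NH3
Op 4: best P0=- P1=NH4
Op 5: best P0=- P1=NH4
Op 6: best P0=NH0 P1=NH4
Op 7: best P0=NH0 P1=NH4
Op 8: best P0=NH2 P1=NH4
Op 9: best P0=NH2 P1=NH2
Op 10: best P0=NH2 P1=NH2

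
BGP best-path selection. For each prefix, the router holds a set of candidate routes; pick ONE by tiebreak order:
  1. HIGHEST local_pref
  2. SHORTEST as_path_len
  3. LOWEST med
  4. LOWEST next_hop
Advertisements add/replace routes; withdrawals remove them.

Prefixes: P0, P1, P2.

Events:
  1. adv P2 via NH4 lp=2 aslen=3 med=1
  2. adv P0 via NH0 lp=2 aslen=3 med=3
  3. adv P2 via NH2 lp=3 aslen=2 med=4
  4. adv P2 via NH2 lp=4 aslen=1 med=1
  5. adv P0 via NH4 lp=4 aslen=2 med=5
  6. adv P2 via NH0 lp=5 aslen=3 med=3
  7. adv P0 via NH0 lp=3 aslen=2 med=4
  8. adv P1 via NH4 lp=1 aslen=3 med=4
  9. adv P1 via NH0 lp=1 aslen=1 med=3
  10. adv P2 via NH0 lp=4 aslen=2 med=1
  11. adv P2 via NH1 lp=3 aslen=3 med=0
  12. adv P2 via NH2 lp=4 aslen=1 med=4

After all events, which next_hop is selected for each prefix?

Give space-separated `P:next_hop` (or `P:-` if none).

Op 1: best P0=- P1=- P2=NH4
Op 2: best P0=NH0 P1=- P2=NH4
Op 3: best P0=NH0 P1=- P2=NH2
Op 4: best P0=NH0 P1=- P2=NH2
Op 5: best P0=NH4 P1=- P2=NH2
Op 6: best P0=NH4 P1=- P2=NH0
Op 7: best P0=NH4 P1=- P2=NH0
Op 8: best P0=NH4 P1=NH4 P2=NH0
Op 9: best P0=NH4 P1=NH0 P2=NH0
Op 10: best P0=NH4 P1=NH0 P2=NH2
Op 11: best P0=NH4 P1=NH0 P2=NH2
Op 12: best P0=NH4 P1=NH0 P2=NH2

Answer: P0:NH4 P1:NH0 P2:NH2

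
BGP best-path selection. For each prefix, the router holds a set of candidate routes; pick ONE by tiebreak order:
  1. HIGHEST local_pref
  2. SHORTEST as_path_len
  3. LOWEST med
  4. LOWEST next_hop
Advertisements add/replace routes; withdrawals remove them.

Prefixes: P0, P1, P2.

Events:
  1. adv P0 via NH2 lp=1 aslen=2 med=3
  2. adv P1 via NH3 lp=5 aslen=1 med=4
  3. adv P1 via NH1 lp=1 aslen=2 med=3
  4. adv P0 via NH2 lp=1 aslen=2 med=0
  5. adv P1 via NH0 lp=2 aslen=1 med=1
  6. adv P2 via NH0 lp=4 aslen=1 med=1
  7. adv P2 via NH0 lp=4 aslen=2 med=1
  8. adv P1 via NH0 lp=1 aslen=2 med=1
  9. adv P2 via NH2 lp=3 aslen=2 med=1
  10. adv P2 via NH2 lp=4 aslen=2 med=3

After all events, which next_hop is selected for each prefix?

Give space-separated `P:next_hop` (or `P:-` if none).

Answer: P0:NH2 P1:NH3 P2:NH0

Derivation:
Op 1: best P0=NH2 P1=- P2=-
Op 2: best P0=NH2 P1=NH3 P2=-
Op 3: best P0=NH2 P1=NH3 P2=-
Op 4: best P0=NH2 P1=NH3 P2=-
Op 5: best P0=NH2 P1=NH3 P2=-
Op 6: best P0=NH2 P1=NH3 P2=NH0
Op 7: best P0=NH2 P1=NH3 P2=NH0
Op 8: best P0=NH2 P1=NH3 P2=NH0
Op 9: best P0=NH2 P1=NH3 P2=NH0
Op 10: best P0=NH2 P1=NH3 P2=NH0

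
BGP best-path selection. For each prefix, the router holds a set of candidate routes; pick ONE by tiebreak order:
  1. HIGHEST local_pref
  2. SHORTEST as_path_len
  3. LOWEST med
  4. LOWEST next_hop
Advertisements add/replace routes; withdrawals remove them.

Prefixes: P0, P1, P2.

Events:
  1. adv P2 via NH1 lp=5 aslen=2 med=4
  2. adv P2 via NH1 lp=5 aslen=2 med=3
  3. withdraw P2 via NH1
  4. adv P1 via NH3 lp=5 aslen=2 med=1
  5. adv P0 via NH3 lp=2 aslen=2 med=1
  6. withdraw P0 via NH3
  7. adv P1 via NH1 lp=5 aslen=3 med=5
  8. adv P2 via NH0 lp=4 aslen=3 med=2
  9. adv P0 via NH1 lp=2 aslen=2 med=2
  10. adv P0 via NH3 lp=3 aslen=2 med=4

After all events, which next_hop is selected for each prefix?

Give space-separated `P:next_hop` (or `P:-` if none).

Answer: P0:NH3 P1:NH3 P2:NH0

Derivation:
Op 1: best P0=- P1=- P2=NH1
Op 2: best P0=- P1=- P2=NH1
Op 3: best P0=- P1=- P2=-
Op 4: best P0=- P1=NH3 P2=-
Op 5: best P0=NH3 P1=NH3 P2=-
Op 6: best P0=- P1=NH3 P2=-
Op 7: best P0=- P1=NH3 P2=-
Op 8: best P0=- P1=NH3 P2=NH0
Op 9: best P0=NH1 P1=NH3 P2=NH0
Op 10: best P0=NH3 P1=NH3 P2=NH0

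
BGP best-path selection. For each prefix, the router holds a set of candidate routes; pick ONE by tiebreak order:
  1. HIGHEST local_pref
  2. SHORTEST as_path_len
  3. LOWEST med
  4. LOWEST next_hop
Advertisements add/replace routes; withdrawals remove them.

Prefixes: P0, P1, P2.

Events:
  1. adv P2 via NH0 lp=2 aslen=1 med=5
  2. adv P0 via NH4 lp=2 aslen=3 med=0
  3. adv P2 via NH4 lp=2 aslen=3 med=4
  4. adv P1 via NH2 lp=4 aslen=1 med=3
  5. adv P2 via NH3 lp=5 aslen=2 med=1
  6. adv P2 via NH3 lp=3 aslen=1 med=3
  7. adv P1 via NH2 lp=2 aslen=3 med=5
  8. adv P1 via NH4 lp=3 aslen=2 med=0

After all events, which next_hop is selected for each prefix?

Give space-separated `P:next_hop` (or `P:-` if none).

Op 1: best P0=- P1=- P2=NH0
Op 2: best P0=NH4 P1=- P2=NH0
Op 3: best P0=NH4 P1=- P2=NH0
Op 4: best P0=NH4 P1=NH2 P2=NH0
Op 5: best P0=NH4 P1=NH2 P2=NH3
Op 6: best P0=NH4 P1=NH2 P2=NH3
Op 7: best P0=NH4 P1=NH2 P2=NH3
Op 8: best P0=NH4 P1=NH4 P2=NH3

Answer: P0:NH4 P1:NH4 P2:NH3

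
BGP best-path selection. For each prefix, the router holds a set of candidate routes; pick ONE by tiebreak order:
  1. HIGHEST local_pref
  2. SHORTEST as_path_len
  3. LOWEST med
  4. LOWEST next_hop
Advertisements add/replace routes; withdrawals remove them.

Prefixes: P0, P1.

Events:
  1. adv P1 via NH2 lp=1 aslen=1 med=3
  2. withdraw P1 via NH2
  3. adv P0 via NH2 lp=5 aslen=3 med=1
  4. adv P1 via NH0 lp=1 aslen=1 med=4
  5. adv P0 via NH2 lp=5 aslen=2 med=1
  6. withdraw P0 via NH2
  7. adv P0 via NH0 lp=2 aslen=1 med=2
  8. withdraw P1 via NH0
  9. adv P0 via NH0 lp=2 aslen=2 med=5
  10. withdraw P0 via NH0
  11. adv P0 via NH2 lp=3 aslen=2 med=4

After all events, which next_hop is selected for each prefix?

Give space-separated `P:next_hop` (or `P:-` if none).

Op 1: best P0=- P1=NH2
Op 2: best P0=- P1=-
Op 3: best P0=NH2 P1=-
Op 4: best P0=NH2 P1=NH0
Op 5: best P0=NH2 P1=NH0
Op 6: best P0=- P1=NH0
Op 7: best P0=NH0 P1=NH0
Op 8: best P0=NH0 P1=-
Op 9: best P0=NH0 P1=-
Op 10: best P0=- P1=-
Op 11: best P0=NH2 P1=-

Answer: P0:NH2 P1:-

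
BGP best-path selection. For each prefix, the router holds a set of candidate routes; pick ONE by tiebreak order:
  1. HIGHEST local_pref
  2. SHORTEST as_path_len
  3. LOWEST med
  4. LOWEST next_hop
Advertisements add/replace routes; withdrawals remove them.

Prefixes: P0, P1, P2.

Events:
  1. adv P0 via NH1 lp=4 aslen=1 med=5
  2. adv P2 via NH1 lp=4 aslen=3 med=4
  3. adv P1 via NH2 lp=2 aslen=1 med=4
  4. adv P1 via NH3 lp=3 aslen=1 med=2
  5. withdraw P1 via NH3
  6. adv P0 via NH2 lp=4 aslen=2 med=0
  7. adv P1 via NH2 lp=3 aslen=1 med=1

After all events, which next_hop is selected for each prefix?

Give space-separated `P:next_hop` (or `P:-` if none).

Answer: P0:NH1 P1:NH2 P2:NH1

Derivation:
Op 1: best P0=NH1 P1=- P2=-
Op 2: best P0=NH1 P1=- P2=NH1
Op 3: best P0=NH1 P1=NH2 P2=NH1
Op 4: best P0=NH1 P1=NH3 P2=NH1
Op 5: best P0=NH1 P1=NH2 P2=NH1
Op 6: best P0=NH1 P1=NH2 P2=NH1
Op 7: best P0=NH1 P1=NH2 P2=NH1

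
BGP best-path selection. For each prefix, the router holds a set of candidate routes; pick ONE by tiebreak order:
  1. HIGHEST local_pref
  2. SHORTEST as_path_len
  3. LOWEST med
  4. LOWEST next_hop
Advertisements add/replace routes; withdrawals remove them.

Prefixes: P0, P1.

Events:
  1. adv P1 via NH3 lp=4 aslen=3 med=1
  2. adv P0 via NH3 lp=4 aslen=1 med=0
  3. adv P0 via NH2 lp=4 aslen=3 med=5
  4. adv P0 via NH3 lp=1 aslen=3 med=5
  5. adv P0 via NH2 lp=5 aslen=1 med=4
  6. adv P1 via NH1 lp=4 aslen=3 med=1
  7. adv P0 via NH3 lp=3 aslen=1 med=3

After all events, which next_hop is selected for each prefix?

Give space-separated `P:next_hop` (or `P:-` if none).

Op 1: best P0=- P1=NH3
Op 2: best P0=NH3 P1=NH3
Op 3: best P0=NH3 P1=NH3
Op 4: best P0=NH2 P1=NH3
Op 5: best P0=NH2 P1=NH3
Op 6: best P0=NH2 P1=NH1
Op 7: best P0=NH2 P1=NH1

Answer: P0:NH2 P1:NH1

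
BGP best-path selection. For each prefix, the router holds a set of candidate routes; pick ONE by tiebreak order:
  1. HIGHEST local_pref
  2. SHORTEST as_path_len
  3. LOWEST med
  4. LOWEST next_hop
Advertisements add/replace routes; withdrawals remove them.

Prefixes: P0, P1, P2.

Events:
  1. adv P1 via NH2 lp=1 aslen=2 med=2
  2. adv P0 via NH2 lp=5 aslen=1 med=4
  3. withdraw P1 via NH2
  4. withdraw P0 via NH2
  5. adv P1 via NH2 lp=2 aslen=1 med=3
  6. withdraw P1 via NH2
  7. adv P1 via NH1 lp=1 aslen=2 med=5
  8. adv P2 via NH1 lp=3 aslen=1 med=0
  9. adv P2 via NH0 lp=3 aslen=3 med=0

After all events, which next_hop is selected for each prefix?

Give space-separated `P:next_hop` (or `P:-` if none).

Op 1: best P0=- P1=NH2 P2=-
Op 2: best P0=NH2 P1=NH2 P2=-
Op 3: best P0=NH2 P1=- P2=-
Op 4: best P0=- P1=- P2=-
Op 5: best P0=- P1=NH2 P2=-
Op 6: best P0=- P1=- P2=-
Op 7: best P0=- P1=NH1 P2=-
Op 8: best P0=- P1=NH1 P2=NH1
Op 9: best P0=- P1=NH1 P2=NH1

Answer: P0:- P1:NH1 P2:NH1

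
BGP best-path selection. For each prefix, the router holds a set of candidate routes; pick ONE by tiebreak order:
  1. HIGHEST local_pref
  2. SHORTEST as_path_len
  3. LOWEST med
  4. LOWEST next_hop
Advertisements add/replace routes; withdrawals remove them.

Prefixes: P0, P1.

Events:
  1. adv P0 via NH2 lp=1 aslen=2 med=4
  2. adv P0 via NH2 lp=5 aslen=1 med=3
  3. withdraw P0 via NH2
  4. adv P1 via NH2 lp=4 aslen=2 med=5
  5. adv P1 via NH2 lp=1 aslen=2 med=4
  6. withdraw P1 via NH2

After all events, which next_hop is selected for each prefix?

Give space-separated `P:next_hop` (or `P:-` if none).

Answer: P0:- P1:-

Derivation:
Op 1: best P0=NH2 P1=-
Op 2: best P0=NH2 P1=-
Op 3: best P0=- P1=-
Op 4: best P0=- P1=NH2
Op 5: best P0=- P1=NH2
Op 6: best P0=- P1=-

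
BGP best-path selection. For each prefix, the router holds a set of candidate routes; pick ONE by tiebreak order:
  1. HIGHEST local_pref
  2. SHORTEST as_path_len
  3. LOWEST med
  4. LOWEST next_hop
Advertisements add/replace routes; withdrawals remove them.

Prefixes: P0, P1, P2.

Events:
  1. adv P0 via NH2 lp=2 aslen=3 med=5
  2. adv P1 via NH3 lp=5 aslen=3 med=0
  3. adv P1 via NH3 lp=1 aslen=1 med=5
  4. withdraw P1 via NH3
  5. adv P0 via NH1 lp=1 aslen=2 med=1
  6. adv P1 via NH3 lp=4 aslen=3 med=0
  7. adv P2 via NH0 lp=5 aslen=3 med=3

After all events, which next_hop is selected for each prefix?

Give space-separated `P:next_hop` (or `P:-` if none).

Answer: P0:NH2 P1:NH3 P2:NH0

Derivation:
Op 1: best P0=NH2 P1=- P2=-
Op 2: best P0=NH2 P1=NH3 P2=-
Op 3: best P0=NH2 P1=NH3 P2=-
Op 4: best P0=NH2 P1=- P2=-
Op 5: best P0=NH2 P1=- P2=-
Op 6: best P0=NH2 P1=NH3 P2=-
Op 7: best P0=NH2 P1=NH3 P2=NH0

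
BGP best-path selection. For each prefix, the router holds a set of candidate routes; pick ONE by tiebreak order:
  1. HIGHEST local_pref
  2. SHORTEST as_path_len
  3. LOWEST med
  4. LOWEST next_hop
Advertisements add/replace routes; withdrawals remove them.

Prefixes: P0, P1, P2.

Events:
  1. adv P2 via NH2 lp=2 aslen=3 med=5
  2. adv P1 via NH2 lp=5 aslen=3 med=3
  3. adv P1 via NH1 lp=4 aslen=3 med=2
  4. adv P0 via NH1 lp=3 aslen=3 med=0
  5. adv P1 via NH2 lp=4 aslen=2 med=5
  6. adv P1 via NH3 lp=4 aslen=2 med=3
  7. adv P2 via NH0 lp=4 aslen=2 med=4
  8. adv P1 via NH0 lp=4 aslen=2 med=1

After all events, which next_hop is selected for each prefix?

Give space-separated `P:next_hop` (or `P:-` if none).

Answer: P0:NH1 P1:NH0 P2:NH0

Derivation:
Op 1: best P0=- P1=- P2=NH2
Op 2: best P0=- P1=NH2 P2=NH2
Op 3: best P0=- P1=NH2 P2=NH2
Op 4: best P0=NH1 P1=NH2 P2=NH2
Op 5: best P0=NH1 P1=NH2 P2=NH2
Op 6: best P0=NH1 P1=NH3 P2=NH2
Op 7: best P0=NH1 P1=NH3 P2=NH0
Op 8: best P0=NH1 P1=NH0 P2=NH0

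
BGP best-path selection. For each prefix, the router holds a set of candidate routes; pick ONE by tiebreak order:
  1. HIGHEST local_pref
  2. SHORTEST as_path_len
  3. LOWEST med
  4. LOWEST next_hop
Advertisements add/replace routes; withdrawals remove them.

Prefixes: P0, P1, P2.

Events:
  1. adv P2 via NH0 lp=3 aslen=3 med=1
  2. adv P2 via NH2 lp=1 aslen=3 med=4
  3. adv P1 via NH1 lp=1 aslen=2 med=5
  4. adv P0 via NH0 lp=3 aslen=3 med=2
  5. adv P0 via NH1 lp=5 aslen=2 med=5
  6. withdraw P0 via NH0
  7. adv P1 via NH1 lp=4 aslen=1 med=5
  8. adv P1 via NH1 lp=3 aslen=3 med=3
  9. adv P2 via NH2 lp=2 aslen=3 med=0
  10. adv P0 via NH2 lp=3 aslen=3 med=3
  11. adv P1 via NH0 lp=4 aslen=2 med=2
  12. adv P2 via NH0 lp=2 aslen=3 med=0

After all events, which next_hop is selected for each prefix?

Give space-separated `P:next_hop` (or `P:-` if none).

Answer: P0:NH1 P1:NH0 P2:NH0

Derivation:
Op 1: best P0=- P1=- P2=NH0
Op 2: best P0=- P1=- P2=NH0
Op 3: best P0=- P1=NH1 P2=NH0
Op 4: best P0=NH0 P1=NH1 P2=NH0
Op 5: best P0=NH1 P1=NH1 P2=NH0
Op 6: best P0=NH1 P1=NH1 P2=NH0
Op 7: best P0=NH1 P1=NH1 P2=NH0
Op 8: best P0=NH1 P1=NH1 P2=NH0
Op 9: best P0=NH1 P1=NH1 P2=NH0
Op 10: best P0=NH1 P1=NH1 P2=NH0
Op 11: best P0=NH1 P1=NH0 P2=NH0
Op 12: best P0=NH1 P1=NH0 P2=NH0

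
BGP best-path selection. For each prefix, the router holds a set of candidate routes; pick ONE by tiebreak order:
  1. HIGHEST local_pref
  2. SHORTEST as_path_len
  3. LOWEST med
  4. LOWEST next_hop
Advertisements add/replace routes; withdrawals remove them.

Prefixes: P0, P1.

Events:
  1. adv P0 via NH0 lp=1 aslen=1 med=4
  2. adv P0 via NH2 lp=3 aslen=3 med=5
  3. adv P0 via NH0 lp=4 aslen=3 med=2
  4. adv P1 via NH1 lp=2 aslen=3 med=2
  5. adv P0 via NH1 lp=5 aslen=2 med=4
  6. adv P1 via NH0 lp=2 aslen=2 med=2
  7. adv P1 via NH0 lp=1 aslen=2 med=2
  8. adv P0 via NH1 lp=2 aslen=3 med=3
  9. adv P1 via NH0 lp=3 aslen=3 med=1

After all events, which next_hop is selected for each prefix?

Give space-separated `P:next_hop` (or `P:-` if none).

Answer: P0:NH0 P1:NH0

Derivation:
Op 1: best P0=NH0 P1=-
Op 2: best P0=NH2 P1=-
Op 3: best P0=NH0 P1=-
Op 4: best P0=NH0 P1=NH1
Op 5: best P0=NH1 P1=NH1
Op 6: best P0=NH1 P1=NH0
Op 7: best P0=NH1 P1=NH1
Op 8: best P0=NH0 P1=NH1
Op 9: best P0=NH0 P1=NH0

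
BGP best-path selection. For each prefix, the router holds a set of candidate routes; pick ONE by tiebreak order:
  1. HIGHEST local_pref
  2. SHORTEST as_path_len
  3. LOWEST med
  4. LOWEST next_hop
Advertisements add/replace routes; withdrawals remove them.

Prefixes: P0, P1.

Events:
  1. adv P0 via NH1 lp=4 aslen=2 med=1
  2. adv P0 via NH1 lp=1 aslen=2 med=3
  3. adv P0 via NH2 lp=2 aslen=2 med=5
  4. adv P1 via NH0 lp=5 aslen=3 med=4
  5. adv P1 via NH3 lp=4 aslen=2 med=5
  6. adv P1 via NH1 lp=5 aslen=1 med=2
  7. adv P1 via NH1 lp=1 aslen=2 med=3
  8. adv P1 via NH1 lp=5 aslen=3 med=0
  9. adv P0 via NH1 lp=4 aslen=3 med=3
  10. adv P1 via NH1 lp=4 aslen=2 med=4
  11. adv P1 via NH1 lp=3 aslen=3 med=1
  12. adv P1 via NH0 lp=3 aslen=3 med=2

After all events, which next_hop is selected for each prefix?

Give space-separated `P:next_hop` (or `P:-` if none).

Answer: P0:NH1 P1:NH3

Derivation:
Op 1: best P0=NH1 P1=-
Op 2: best P0=NH1 P1=-
Op 3: best P0=NH2 P1=-
Op 4: best P0=NH2 P1=NH0
Op 5: best P0=NH2 P1=NH0
Op 6: best P0=NH2 P1=NH1
Op 7: best P0=NH2 P1=NH0
Op 8: best P0=NH2 P1=NH1
Op 9: best P0=NH1 P1=NH1
Op 10: best P0=NH1 P1=NH0
Op 11: best P0=NH1 P1=NH0
Op 12: best P0=NH1 P1=NH3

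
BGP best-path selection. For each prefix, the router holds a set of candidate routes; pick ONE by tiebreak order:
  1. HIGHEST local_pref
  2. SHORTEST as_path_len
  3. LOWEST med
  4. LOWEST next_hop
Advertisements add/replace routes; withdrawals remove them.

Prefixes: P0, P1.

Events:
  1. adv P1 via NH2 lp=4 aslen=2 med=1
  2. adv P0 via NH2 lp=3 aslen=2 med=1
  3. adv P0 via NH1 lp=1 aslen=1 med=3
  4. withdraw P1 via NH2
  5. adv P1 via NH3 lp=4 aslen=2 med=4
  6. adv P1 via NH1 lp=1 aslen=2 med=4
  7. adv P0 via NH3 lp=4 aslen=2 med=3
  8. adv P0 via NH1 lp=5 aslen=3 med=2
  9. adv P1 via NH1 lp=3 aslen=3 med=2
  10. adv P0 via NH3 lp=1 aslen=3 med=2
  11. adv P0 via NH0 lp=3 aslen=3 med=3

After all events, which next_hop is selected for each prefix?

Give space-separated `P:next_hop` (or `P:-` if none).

Answer: P0:NH1 P1:NH3

Derivation:
Op 1: best P0=- P1=NH2
Op 2: best P0=NH2 P1=NH2
Op 3: best P0=NH2 P1=NH2
Op 4: best P0=NH2 P1=-
Op 5: best P0=NH2 P1=NH3
Op 6: best P0=NH2 P1=NH3
Op 7: best P0=NH3 P1=NH3
Op 8: best P0=NH1 P1=NH3
Op 9: best P0=NH1 P1=NH3
Op 10: best P0=NH1 P1=NH3
Op 11: best P0=NH1 P1=NH3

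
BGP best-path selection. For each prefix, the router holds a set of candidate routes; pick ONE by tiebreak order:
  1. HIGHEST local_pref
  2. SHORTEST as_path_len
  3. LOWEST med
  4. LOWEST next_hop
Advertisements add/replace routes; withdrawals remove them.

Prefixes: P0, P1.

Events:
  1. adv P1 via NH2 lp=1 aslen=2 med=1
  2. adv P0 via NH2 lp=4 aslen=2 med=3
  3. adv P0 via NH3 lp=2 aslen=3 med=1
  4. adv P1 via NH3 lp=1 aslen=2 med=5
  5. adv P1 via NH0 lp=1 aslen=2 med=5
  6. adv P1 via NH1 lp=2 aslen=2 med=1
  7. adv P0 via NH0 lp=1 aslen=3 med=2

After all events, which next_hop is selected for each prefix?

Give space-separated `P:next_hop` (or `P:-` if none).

Op 1: best P0=- P1=NH2
Op 2: best P0=NH2 P1=NH2
Op 3: best P0=NH2 P1=NH2
Op 4: best P0=NH2 P1=NH2
Op 5: best P0=NH2 P1=NH2
Op 6: best P0=NH2 P1=NH1
Op 7: best P0=NH2 P1=NH1

Answer: P0:NH2 P1:NH1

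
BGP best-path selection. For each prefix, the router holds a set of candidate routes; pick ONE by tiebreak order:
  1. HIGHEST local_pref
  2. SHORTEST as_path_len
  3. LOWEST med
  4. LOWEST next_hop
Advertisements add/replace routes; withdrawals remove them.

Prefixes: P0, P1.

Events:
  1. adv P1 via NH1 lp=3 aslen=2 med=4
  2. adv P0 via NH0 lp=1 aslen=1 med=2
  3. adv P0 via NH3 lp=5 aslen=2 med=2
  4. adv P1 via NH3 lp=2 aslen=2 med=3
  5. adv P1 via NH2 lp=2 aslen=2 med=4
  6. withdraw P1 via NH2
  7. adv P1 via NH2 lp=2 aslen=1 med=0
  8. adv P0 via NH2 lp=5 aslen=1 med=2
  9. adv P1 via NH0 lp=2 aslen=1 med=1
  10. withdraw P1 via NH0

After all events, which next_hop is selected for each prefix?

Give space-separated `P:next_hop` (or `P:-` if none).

Answer: P0:NH2 P1:NH1

Derivation:
Op 1: best P0=- P1=NH1
Op 2: best P0=NH0 P1=NH1
Op 3: best P0=NH3 P1=NH1
Op 4: best P0=NH3 P1=NH1
Op 5: best P0=NH3 P1=NH1
Op 6: best P0=NH3 P1=NH1
Op 7: best P0=NH3 P1=NH1
Op 8: best P0=NH2 P1=NH1
Op 9: best P0=NH2 P1=NH1
Op 10: best P0=NH2 P1=NH1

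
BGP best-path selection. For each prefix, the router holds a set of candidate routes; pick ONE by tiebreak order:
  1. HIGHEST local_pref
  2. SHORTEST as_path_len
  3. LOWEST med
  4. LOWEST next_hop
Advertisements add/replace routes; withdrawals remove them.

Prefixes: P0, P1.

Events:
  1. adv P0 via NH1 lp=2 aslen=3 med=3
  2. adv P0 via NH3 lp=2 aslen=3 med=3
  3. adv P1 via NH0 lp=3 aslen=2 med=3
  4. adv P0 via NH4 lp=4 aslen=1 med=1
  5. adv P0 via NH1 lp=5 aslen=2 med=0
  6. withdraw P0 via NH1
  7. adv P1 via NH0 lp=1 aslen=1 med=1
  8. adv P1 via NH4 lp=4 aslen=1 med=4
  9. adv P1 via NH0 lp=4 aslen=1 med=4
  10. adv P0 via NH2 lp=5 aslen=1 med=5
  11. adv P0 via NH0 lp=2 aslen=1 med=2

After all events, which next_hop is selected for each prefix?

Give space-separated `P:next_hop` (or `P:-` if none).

Op 1: best P0=NH1 P1=-
Op 2: best P0=NH1 P1=-
Op 3: best P0=NH1 P1=NH0
Op 4: best P0=NH4 P1=NH0
Op 5: best P0=NH1 P1=NH0
Op 6: best P0=NH4 P1=NH0
Op 7: best P0=NH4 P1=NH0
Op 8: best P0=NH4 P1=NH4
Op 9: best P0=NH4 P1=NH0
Op 10: best P0=NH2 P1=NH0
Op 11: best P0=NH2 P1=NH0

Answer: P0:NH2 P1:NH0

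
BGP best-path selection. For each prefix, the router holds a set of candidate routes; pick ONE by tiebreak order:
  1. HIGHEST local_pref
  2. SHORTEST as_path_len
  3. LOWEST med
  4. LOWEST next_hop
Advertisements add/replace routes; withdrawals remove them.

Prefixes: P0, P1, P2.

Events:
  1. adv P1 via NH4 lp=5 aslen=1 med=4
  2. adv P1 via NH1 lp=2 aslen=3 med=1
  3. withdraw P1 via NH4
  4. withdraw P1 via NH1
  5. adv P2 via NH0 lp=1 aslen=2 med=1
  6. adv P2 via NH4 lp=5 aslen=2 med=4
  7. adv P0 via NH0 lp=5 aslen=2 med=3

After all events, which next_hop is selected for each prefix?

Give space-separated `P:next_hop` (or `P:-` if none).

Answer: P0:NH0 P1:- P2:NH4

Derivation:
Op 1: best P0=- P1=NH4 P2=-
Op 2: best P0=- P1=NH4 P2=-
Op 3: best P0=- P1=NH1 P2=-
Op 4: best P0=- P1=- P2=-
Op 5: best P0=- P1=- P2=NH0
Op 6: best P0=- P1=- P2=NH4
Op 7: best P0=NH0 P1=- P2=NH4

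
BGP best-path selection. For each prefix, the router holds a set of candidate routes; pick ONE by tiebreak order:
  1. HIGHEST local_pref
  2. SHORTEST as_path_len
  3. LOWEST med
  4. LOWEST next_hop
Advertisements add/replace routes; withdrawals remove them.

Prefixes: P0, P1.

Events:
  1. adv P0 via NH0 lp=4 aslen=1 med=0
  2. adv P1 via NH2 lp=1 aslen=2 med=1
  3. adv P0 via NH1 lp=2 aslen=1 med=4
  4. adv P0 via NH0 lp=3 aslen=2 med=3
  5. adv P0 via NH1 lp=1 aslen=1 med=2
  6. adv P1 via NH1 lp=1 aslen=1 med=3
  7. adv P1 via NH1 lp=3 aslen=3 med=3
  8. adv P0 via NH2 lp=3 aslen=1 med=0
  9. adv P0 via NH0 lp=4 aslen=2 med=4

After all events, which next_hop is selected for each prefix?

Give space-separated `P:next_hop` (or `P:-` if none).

Answer: P0:NH0 P1:NH1

Derivation:
Op 1: best P0=NH0 P1=-
Op 2: best P0=NH0 P1=NH2
Op 3: best P0=NH0 P1=NH2
Op 4: best P0=NH0 P1=NH2
Op 5: best P0=NH0 P1=NH2
Op 6: best P0=NH0 P1=NH1
Op 7: best P0=NH0 P1=NH1
Op 8: best P0=NH2 P1=NH1
Op 9: best P0=NH0 P1=NH1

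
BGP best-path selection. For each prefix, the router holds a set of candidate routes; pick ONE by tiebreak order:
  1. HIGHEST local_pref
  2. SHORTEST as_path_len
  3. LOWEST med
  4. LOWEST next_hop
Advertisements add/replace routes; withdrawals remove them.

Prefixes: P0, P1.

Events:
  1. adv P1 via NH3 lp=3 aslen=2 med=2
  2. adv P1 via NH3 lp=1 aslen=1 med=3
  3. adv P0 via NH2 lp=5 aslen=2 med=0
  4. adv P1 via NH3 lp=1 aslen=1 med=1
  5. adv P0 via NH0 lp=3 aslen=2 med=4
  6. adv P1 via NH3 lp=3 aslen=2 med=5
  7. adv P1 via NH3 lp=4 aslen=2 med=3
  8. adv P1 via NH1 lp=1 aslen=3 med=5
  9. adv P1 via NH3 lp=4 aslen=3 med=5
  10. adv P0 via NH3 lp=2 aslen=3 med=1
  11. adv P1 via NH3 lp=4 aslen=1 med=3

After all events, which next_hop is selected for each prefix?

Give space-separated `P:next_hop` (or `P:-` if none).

Answer: P0:NH2 P1:NH3

Derivation:
Op 1: best P0=- P1=NH3
Op 2: best P0=- P1=NH3
Op 3: best P0=NH2 P1=NH3
Op 4: best P0=NH2 P1=NH3
Op 5: best P0=NH2 P1=NH3
Op 6: best P0=NH2 P1=NH3
Op 7: best P0=NH2 P1=NH3
Op 8: best P0=NH2 P1=NH3
Op 9: best P0=NH2 P1=NH3
Op 10: best P0=NH2 P1=NH3
Op 11: best P0=NH2 P1=NH3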